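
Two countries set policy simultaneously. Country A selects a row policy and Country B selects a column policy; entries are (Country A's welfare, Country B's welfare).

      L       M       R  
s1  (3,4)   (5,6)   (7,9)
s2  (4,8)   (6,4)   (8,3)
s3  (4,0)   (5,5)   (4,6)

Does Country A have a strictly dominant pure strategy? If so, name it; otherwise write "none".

s1 fails to dominate s2 at L (3<4).
s2 fails to dominate s3 at L (4=4).
s3 fails to dominate s1 at M (5=5).
No single strategy dominates all the others.

none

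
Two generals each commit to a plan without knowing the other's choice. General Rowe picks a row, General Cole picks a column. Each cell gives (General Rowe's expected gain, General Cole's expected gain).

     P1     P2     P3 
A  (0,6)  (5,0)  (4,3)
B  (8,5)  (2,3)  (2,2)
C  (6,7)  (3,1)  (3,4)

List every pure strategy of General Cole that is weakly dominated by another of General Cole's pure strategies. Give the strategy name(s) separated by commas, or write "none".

P2, P3

Nothing dominates P1: P2 at A (6>0); P3 at A (6>3).
P1 weakly dominates P2 — A: 6>0, B: 5>3, C: 7>1.
P1 weakly dominates P3 — A: 6>3, B: 5>2, C: 7>4.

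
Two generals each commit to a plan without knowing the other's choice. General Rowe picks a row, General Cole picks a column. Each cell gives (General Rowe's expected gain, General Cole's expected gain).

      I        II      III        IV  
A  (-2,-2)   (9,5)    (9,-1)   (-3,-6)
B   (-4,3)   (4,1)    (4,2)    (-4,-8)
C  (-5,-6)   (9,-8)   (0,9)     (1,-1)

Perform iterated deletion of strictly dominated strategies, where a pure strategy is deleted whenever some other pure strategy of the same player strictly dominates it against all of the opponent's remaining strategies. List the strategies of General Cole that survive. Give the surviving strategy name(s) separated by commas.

General Rowe's strategy B is strictly dominated by A (I: -2>-4, II: 9>4, III: 9>4, IV: -3>-4) and is removed.
For General Cole, III strictly dominates I on the remaining rows (A: -1>-2, C: 9>-6); eliminate I.
Column IV is eliminated: III beats it against every remaining row (A: -1>-6, C: 9>-1).
Among the remaining strategies, none is strictly dominated by another pure strategy of the same player, so the elimination stops.
Surviving strategies — General Rowe: {A, C}; General Cole: {II, III}.

II, III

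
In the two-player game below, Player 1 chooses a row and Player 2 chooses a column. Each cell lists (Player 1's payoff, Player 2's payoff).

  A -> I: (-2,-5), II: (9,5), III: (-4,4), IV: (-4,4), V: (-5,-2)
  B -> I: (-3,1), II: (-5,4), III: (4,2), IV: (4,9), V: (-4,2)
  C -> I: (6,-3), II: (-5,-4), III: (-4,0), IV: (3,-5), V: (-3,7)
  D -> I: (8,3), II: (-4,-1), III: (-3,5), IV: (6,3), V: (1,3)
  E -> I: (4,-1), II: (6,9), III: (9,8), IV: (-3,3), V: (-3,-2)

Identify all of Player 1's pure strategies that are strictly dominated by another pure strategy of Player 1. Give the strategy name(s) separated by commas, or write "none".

C

A: no other strategy beats it everywhere (B at I (-2>-3); C at II (9>-5); D at II (9>-4); E at II (9>6)).
Nothing dominates B: A at III (4>-4); C at II (-5=-5); D at III (4>-3); E at IV (4>-3).
C is strictly dominated by D (I: 8>6, II: -4>-5, III: -3>-4, IV: 6>3, V: 1>-3).
Nothing dominates D: A at I (8>-2); B at I (8>-3); C at I (8>6); E at I (8>4).
Nothing dominates E: A at I (4>-2); B at I (4>-3); C at II (6>-5); D at II (6>-4).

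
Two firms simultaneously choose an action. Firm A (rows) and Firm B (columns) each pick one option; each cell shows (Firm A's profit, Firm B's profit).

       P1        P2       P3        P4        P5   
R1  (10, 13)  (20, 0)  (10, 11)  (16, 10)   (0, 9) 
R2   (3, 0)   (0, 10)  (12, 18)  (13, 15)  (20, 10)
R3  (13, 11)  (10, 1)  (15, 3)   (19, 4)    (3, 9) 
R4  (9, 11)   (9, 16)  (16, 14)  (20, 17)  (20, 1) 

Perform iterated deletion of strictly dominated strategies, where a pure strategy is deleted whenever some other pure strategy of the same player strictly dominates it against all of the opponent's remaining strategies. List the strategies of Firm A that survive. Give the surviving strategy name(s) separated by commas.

R2, R3, R4

Column P2 is eliminated: P4 beats it against every remaining row (R1: 10>0, R2: 15>10, R3: 4>1, R4: 17>16).
Row R1 is eliminated: R3 beats it against every remaining column (P1: 13>10, P3: 15>10, P4: 19>16, P5: 3>0).
Among the remaining strategies, none is strictly dominated by another pure strategy of the same player, so the elimination stops.
Surviving strategies — Firm A: {R2, R3, R4}; Firm B: {P1, P3, P4, P5}.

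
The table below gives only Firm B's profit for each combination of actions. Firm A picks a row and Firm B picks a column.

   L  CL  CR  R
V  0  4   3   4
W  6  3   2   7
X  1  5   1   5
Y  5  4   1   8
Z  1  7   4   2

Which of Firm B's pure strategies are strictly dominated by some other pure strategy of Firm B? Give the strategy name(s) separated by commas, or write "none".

L, CR

L: dominated, since R does at least as well everywhere (V: 4>0, W: 7>6, X: 5>1, Y: 8>5, Z: 2>1).
Nothing dominates CL: L at V (4>0); CR at V (4>3); R at V (4=4).
CR is strictly dominated by CL (V: 4>3, W: 3>2, X: 5>1, Y: 4>1, Z: 7>4).
R: no other strategy beats it everywhere (L at V (4>0); CL at V (4=4); CR at V (4>3)).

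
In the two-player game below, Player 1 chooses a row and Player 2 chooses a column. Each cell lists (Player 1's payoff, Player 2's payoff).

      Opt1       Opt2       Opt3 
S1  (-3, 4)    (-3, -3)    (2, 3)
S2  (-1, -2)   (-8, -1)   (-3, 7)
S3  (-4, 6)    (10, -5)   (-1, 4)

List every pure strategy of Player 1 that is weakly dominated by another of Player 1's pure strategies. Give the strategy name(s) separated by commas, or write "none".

Nothing dominates S1: S2 at Opt2 (-3>-8); S3 at Opt1 (-3>-4).
S2: no other strategy beats it everywhere (S1 at Opt1 (-1>-3); S3 at Opt1 (-1>-4)).
S3 is not dominated — it holds its own against S1 at Opt2 (10>-3); S2 at Opt2 (10>-8).

none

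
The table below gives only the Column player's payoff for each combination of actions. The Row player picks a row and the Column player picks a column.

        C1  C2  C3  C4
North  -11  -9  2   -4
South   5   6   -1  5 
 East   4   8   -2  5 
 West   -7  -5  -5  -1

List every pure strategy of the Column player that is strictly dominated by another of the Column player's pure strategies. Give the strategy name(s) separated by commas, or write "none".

C1

C1: dominated, since C2 does at least as well everywhere (North: -9>-11, South: 6>5, East: 8>4, West: -5>-7).
C2: no other strategy beats it everywhere (C1 at North (-9>-11); C3 at South (6>-1); C4 at South (6>5)).
Nothing dominates C3: C1 at North (2>-11); C2 at North (2>-9); C4 at North (2>-4).
C4 is not dominated — it holds its own against C1 at North (-4>-11); C2 at North (-4>-9); C3 at South (5>-1).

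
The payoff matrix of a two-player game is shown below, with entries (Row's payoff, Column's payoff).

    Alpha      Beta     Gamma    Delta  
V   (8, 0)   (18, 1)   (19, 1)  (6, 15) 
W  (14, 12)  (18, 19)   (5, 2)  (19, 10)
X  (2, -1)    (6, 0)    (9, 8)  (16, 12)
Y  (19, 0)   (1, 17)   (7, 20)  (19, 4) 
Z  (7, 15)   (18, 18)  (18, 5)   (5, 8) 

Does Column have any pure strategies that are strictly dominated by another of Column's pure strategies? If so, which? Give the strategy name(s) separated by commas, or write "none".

Alpha

Beta strictly dominates Alpha — V: 1>0, W: 19>12, X: 0>-1, Y: 17>0, Z: 18>15.
Nothing dominates Beta: Alpha at V (1>0); Gamma at V (1=1); Delta at W (19>10).
Nothing dominates Gamma: Alpha at V (1>0); Beta at V (1=1); Delta at Y (20>4).
Delta is not dominated — it holds its own against Alpha at V (15>0); Beta at V (15>1); Gamma at V (15>1).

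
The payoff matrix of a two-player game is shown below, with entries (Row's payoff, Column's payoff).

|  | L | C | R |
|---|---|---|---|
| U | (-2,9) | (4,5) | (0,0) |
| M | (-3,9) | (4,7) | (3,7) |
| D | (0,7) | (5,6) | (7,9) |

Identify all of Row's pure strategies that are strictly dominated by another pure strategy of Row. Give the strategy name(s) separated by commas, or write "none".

U is strictly dominated by D (L: 0>-2, C: 5>4, R: 7>0).
D strictly dominates M — L: 0>-3, C: 5>4, R: 7>3.
D is not dominated — it holds its own against U at L (0>-2); M at L (0>-3).

U, M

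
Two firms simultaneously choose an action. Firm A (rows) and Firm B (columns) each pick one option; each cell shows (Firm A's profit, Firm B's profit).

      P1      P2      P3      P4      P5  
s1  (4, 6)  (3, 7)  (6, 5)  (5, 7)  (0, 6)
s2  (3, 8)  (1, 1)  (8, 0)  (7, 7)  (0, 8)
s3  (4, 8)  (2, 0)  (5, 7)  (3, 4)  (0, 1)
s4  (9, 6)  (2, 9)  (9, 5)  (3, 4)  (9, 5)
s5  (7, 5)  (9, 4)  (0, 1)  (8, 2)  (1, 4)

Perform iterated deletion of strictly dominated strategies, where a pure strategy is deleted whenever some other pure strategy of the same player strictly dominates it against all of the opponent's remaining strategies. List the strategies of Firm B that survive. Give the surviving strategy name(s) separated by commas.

For Firm B, P1 strictly dominates P3 on the remaining rows (s1: 6>5, s2: 8>0, s3: 8>7, s4: 6>5, s5: 5>1); eliminate P3.
Row s1 is eliminated: s5 beats it against every remaining column (P1: 7>4, P2: 9>3, P4: 8>5, P5: 1>0).
Firm A's strategy s2 is strictly dominated by s5 (P1: 7>3, P2: 9>1, P4: 8>7, P5: 1>0) and is removed.
For Firm A, s5 strictly dominates s3 on the remaining columns (P1: 7>4, P2: 9>2, P4: 8>3, P5: 1>0); eliminate s3.
Column P4 is eliminated: P1 beats it against every remaining row (s4: 6>4, s5: 5>2).
Firm B's strategy P5 is strictly dominated by P1 (s4: 6>5, s5: 5>4) and is removed.
Among the remaining strategies, none is strictly dominated by another pure strategy of the same player, so the elimination stops.
Surviving strategies — Firm A: {s4, s5}; Firm B: {P1, P2}.

P1, P2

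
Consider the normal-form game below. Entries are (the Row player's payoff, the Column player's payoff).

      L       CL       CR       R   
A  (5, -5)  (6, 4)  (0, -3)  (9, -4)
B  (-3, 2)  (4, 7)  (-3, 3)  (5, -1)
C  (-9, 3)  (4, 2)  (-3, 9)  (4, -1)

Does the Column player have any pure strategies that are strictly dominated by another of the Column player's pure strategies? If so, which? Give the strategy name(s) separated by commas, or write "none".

CR strictly dominates L — A: -3>-5, B: 3>2, C: 9>3.
CL is not dominated — it holds its own against L at A (4>-5); CR at A (4>-3); R at A (4>-4).
CR: no other strategy beats it everywhere (L at A (-3>-5); CL at C (9>2); R at A (-3>-4)).
R is strictly dominated by CL (A: 4>-4, B: 7>-1, C: 2>-1).

L, R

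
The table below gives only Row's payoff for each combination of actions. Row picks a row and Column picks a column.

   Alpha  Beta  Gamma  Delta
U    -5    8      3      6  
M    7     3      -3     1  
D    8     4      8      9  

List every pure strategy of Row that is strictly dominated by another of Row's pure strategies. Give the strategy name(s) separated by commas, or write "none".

M

U: no other strategy beats it everywhere (M at Beta (8>3); D at Beta (8>4)).
M: dominated, since D does at least as well everywhere (Alpha: 8>7, Beta: 4>3, Gamma: 8>-3, Delta: 9>1).
Nothing dominates D: U at Alpha (8>-5); M at Alpha (8>7).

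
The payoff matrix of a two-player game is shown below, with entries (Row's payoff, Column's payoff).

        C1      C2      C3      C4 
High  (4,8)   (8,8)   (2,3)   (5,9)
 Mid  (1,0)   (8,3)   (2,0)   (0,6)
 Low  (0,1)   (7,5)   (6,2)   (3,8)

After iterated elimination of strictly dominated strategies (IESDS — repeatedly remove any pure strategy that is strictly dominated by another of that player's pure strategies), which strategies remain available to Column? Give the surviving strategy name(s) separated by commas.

C4

For Column, C4 strictly dominates C1 on the remaining rows (High: 9>8, Mid: 6>0, Low: 8>1); eliminate C1.
Column's strategy C2 is strictly dominated by C4 (High: 9>8, Mid: 6>3, Low: 8>5) and is removed.
Row Mid is eliminated: Low beats it against every remaining column (C3: 6>2, C4: 3>0).
Column C3 is eliminated: C4 beats it against every remaining row (High: 9>3, Low: 8>2).
Row Low is eliminated: High beats it against every remaining column (C4: 5>3).
Among the remaining strategies, none is strictly dominated by another pure strategy of the same player, so the elimination stops.
Surviving strategies — Row: {High}; Column: {C4}.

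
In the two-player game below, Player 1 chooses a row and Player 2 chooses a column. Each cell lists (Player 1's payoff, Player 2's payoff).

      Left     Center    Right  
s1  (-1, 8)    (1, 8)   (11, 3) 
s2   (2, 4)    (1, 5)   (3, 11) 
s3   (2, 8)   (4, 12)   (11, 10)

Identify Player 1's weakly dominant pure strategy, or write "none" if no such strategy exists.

s3 vs s1: Left: 2>-1, Center: 4>1, Right: 11=11.
s3 vs s2: Left: 2=2, Center: 4>1, Right: 11>3.
s3 is at least as good as every other strategy against every opponent action, so it is weakly dominant.

s3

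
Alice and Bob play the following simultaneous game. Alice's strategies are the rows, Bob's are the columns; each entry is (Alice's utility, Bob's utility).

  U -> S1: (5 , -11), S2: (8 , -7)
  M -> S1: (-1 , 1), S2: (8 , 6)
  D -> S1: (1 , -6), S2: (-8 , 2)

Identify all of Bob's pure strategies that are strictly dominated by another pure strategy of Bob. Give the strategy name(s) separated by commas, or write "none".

S1

S1: dominated, since S2 does at least as well everywhere (U: -7>-11, M: 6>1, D: 2>-6).
Nothing dominates S2: S1 at U (-7>-11).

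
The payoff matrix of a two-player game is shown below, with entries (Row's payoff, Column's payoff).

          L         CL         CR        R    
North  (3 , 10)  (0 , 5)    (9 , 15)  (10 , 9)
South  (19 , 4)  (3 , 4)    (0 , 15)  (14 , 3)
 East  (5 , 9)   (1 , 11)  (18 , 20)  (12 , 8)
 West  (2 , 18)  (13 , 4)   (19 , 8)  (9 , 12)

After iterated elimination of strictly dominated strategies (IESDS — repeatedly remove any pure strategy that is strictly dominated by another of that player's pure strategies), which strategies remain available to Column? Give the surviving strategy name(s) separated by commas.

L, CR

For Row, East strictly dominates North on the remaining columns (L: 5>3, CL: 1>0, CR: 18>9, R: 12>10); eliminate North.
Column's strategy CL is strictly dominated by CR (South: 15>4, East: 20>11, West: 8>4) and is removed.
Column's strategy R is strictly dominated by L (South: 4>3, East: 9>8, West: 18>12) and is removed.
Among the remaining strategies, none is strictly dominated by another pure strategy of the same player, so the elimination stops.
Surviving strategies — Row: {South, East, West}; Column: {L, CR}.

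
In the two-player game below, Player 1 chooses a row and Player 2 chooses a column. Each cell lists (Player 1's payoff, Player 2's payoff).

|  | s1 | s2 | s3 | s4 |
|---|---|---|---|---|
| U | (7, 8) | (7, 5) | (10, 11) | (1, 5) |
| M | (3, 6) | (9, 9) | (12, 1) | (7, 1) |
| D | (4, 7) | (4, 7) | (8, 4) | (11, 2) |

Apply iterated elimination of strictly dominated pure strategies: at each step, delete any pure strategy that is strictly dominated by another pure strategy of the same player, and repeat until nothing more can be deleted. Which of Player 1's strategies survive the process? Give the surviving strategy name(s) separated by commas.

U, M

For Player 2, s1 strictly dominates s4 on the remaining rows (U: 8>5, M: 6>1, D: 7>2); eliminate s4.
Row D is eliminated: U beats it against every remaining column (s1: 7>4, s2: 7>4, s3: 10>8).
Among the remaining strategies, none is strictly dominated by another pure strategy of the same player, so the elimination stops.
Surviving strategies — Player 1: {U, M}; Player 2: {s1, s2, s3}.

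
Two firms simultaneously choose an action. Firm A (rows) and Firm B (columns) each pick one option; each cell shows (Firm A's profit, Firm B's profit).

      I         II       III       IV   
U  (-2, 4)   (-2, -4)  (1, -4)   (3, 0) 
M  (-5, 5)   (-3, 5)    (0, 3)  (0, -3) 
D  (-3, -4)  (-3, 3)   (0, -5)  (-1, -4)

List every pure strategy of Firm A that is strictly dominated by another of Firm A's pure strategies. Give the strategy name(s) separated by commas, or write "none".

M, D

Nothing dominates U: M at I (-2>-5); D at I (-2>-3).
M: dominated, since U does at least as well everywhere (I: -2>-5, II: -2>-3, III: 1>0, IV: 3>0).
D: dominated, since U does at least as well everywhere (I: -2>-3, II: -2>-3, III: 1>0, IV: 3>-1).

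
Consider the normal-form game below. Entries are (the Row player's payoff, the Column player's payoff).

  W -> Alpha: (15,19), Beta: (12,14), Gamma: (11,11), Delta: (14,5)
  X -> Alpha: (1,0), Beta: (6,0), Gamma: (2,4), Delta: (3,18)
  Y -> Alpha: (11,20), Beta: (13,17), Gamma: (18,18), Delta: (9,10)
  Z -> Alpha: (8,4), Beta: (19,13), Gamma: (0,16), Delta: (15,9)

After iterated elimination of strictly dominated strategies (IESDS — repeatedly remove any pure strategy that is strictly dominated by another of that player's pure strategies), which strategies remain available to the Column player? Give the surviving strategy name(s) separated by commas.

The Row player's strategy X is strictly dominated by W (Alpha: 15>1, Beta: 12>6, Gamma: 11>2, Delta: 14>3) and is removed.
The Column player's strategy Delta is strictly dominated by Beta (W: 14>5, Y: 17>10, Z: 13>9) and is removed.
Among the remaining strategies, none is strictly dominated by another pure strategy of the same player, so the elimination stops.
Surviving strategies — the Row player: {W, Y, Z}; the Column player: {Alpha, Beta, Gamma}.

Alpha, Beta, Gamma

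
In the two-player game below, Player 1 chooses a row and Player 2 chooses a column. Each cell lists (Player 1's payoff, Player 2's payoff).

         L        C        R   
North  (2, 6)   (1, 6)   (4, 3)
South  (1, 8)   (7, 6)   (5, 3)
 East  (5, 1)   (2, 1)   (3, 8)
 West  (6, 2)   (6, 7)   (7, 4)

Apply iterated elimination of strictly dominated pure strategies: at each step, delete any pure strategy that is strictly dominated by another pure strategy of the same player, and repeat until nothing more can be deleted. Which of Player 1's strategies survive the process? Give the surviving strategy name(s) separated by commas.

South, West

Row North is eliminated: West beats it against every remaining column (L: 6>2, C: 6>1, R: 7>4).
Row East is eliminated: West beats it against every remaining column (L: 6>5, C: 6>2, R: 7>3).
Player 2's strategy R is strictly dominated by C (South: 6>3, West: 7>4) and is removed.
Among the remaining strategies, none is strictly dominated by another pure strategy of the same player, so the elimination stops.
Surviving strategies — Player 1: {South, West}; Player 2: {L, C}.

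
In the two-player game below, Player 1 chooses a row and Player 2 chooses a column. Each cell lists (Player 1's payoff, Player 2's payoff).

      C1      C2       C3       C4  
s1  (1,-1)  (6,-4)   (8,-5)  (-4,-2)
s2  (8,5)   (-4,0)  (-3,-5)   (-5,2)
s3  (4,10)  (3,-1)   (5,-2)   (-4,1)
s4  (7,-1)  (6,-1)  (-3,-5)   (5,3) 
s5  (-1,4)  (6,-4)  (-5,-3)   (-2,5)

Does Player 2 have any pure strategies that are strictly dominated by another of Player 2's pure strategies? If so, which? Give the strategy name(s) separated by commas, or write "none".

C1: no other strategy beats it everywhere (C2 at s1 (-1>-4); C3 at s1 (-1>-5); C4 at s1 (-1>-2)).
C2: dominated, since C4 does at least as well everywhere (s1: -2>-4, s2: 2>0, s3: 1>-1, s4: 3>-1, s5: 5>-4).
C3 is strictly dominated by C1 (s1: -1>-5, s2: 5>-5, s3: 10>-2, s4: -1>-5, s5: 4>-3).
C4: no other strategy beats it everywhere (C1 at s4 (3>-1); C2 at s1 (-2>-4); C3 at s1 (-2>-5)).

C2, C3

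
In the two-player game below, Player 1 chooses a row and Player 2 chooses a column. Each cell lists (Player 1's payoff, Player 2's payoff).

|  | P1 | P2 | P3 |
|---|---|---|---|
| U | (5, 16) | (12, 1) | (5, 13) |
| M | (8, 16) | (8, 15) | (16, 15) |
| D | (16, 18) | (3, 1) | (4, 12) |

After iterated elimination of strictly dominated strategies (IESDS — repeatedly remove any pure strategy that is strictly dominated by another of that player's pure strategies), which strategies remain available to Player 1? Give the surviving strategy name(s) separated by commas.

D

For Player 2, P1 strictly dominates P2 on the remaining rows (U: 16>1, M: 16>15, D: 18>1); eliminate P2.
For Player 1, M strictly dominates U on the remaining columns (P1: 8>5, P3: 16>5); eliminate U.
For Player 2, P1 strictly dominates P3 on the remaining rows (M: 16>15, D: 18>12); eliminate P3.
Row M is eliminated: D beats it against every remaining column (P1: 16>8).
Among the remaining strategies, none is strictly dominated by another pure strategy of the same player, so the elimination stops.
Surviving strategies — Player 1: {D}; Player 2: {P1}.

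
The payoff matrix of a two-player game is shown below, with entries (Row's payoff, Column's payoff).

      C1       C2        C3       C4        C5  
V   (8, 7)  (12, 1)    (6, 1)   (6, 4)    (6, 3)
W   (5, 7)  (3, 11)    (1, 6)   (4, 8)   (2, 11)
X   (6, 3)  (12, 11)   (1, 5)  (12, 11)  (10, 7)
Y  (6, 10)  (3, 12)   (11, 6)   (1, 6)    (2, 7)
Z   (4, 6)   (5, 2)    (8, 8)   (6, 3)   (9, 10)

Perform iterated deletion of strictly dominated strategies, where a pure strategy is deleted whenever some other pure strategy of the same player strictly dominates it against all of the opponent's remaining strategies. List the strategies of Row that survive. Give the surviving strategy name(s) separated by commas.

For Row, V strictly dominates W on the remaining columns (C1: 8>5, C2: 12>3, C3: 6>1, C4: 6>4, C5: 6>2); eliminate W.
For Column, C5 strictly dominates C3 on the remaining rows (V: 3>1, X: 7>5, Y: 7>6, Z: 10>8); eliminate C3.
For Row, V strictly dominates Y on the remaining columns (C1: 8>6, C2: 12>3, C4: 6>1, C5: 6>2); eliminate Y.
Row's strategy Z is strictly dominated by X (C1: 6>4, C2: 12>5, C4: 12>6, C5: 10>9) and is removed.
Column C5 is eliminated: C4 beats it against every remaining row (V: 4>3, X: 11>7).
Among the remaining strategies, none is strictly dominated by another pure strategy of the same player, so the elimination stops.
Surviving strategies — Row: {V, X}; Column: {C1, C2, C4}.

V, X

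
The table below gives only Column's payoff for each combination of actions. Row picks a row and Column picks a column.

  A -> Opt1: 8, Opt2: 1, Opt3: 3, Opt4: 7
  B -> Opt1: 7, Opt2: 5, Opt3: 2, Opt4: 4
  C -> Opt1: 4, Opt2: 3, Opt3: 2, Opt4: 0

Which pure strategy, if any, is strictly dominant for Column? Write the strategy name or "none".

Opt1 vs Opt2: A: 8>1, B: 7>5, C: 4>3.
Opt1 vs Opt3: A: 8>3, B: 7>2, C: 4>2.
Opt1 vs Opt4: A: 8>7, B: 7>4, C: 4>0.
Opt1 strictly beats every other strategy against every opponent action, so it is strictly dominant.

Opt1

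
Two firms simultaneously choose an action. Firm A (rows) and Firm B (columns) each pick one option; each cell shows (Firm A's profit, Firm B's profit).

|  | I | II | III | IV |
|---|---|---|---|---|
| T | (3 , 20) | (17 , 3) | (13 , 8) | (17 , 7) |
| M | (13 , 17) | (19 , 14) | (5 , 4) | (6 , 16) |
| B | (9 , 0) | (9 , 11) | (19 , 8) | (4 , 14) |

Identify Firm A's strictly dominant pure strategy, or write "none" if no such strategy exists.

T fails to dominate M at I (3<13).
M fails to dominate T at III (5<13).
B fails to dominate T at II (9<17).
No single strategy dominates all the others.

none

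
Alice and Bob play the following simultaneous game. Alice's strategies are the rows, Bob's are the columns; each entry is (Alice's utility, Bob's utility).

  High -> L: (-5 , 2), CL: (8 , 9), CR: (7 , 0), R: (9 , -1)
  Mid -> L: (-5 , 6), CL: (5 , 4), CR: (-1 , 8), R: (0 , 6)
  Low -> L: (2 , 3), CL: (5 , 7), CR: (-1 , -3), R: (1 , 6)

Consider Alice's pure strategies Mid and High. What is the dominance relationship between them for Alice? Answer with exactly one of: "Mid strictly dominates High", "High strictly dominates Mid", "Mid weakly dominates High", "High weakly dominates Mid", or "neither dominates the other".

Compare Mid to High across each opponent action: L: -5=-5, CL: 5<8, CR: -1<7, R: 0<9.
High is at least as good everywhere and strictly better somewhere (tied at L), so High weakly dominates Mid.

High weakly dominates Mid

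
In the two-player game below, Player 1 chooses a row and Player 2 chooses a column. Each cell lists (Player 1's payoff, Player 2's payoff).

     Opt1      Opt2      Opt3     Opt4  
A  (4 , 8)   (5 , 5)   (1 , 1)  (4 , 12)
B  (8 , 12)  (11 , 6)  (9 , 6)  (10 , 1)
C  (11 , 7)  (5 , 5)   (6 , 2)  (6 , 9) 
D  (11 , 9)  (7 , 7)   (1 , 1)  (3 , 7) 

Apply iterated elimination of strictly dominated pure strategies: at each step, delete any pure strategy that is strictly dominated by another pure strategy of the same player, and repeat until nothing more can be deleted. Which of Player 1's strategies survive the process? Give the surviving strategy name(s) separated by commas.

B, C, D

For Player 1, B strictly dominates A on the remaining columns (Opt1: 8>4, Opt2: 11>5, Opt3: 9>1, Opt4: 10>4); eliminate A.
Column Opt2 is eliminated: Opt1 beats it against every remaining row (B: 12>6, C: 7>5, D: 9>7).
For Player 2, Opt1 strictly dominates Opt3 on the remaining rows (B: 12>6, C: 7>2, D: 9>1); eliminate Opt3.
Among the remaining strategies, none is strictly dominated by another pure strategy of the same player, so the elimination stops.
Surviving strategies — Player 1: {B, C, D}; Player 2: {Opt1, Opt4}.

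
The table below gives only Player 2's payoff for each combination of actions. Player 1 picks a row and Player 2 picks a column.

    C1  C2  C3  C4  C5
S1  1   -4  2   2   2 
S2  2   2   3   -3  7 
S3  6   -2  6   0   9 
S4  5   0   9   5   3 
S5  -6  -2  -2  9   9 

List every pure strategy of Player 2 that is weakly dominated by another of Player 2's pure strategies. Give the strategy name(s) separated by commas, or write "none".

C1 is weakly dominated by C3 (S1: 2>1, S2: 3>2, S3: 6=6, S4: 9>5, S5: -2>-6).
C2: dominated, since C3 does at least as well everywhere (S1: 2>-4, S2: 3>2, S3: 6>-2, S4: 9>0, S5: -2=-2).
C3 is not dominated — it holds its own against C1 at S1 (2>1); C2 at S1 (2>-4); C4 at S2 (3>-3); C5 at S4 (9>3).
C4 is not dominated — it holds its own against C1 at S1 (2>1); C2 at S1 (2>-4); C3 at S5 (9>-2); C5 at S4 (5>3).
C5 is not dominated — it holds its own against C1 at S1 (2>1); C2 at S1 (2>-4); C3 at S2 (7>3); C4 at S2 (7>-3).

C1, C2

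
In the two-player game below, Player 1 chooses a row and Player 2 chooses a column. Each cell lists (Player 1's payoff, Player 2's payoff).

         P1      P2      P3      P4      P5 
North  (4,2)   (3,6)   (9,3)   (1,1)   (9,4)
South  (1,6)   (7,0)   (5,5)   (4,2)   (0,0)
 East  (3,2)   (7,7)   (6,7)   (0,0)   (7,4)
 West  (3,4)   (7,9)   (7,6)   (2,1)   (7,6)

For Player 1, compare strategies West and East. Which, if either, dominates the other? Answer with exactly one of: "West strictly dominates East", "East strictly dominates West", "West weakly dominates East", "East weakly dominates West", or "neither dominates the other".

West weakly dominates East

Compare West to East across each opponent action: P1: 3=3, P2: 7=7, P3: 7>6, P4: 2>0, P5: 7=7.
West is at least as good everywhere and strictly better somewhere (tied only at P1, P2, P5), so West weakly but not strictly dominates East.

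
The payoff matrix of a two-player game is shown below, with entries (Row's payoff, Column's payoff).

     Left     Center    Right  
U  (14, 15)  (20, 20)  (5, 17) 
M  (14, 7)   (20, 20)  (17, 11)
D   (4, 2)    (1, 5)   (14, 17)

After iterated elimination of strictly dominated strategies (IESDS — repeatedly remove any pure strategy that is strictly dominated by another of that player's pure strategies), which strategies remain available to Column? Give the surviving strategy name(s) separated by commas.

Row's strategy D is strictly dominated by M (Left: 14>4, Center: 20>1, Right: 17>14) and is removed.
For Column, Center strictly dominates Left on the remaining rows (U: 20>15, M: 20>7); eliminate Left.
Column Right is eliminated: Center beats it against every remaining row (U: 20>17, M: 20>11).
Among the remaining strategies, none is strictly dominated by another pure strategy of the same player, so the elimination stops.
Surviving strategies — Row: {U, M}; Column: {Center}.

Center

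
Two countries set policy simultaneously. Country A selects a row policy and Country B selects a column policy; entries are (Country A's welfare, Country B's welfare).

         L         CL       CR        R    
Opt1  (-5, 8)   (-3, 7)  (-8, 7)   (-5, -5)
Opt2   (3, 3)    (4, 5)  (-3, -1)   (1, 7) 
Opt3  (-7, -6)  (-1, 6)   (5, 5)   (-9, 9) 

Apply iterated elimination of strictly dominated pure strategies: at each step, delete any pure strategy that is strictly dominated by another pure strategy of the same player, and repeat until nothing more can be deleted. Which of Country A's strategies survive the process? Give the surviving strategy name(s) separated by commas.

For Country A, Opt2 strictly dominates Opt1 on the remaining columns (L: 3>-5, CL: 4>-3, CR: -3>-8, R: 1>-5); eliminate Opt1.
For Country B, CL strictly dominates L on the remaining rows (Opt2: 5>3, Opt3: 6>-6); eliminate L.
Country B's strategy CL is strictly dominated by R (Opt2: 7>5, Opt3: 9>6) and is removed.
Column CR is eliminated: R beats it against every remaining row (Opt2: 7>-1, Opt3: 9>5).
Row Opt3 is eliminated: Opt2 beats it against every remaining column (R: 1>-9).
Among the remaining strategies, none is strictly dominated by another pure strategy of the same player, so the elimination stops.
Surviving strategies — Country A: {Opt2}; Country B: {R}.

Opt2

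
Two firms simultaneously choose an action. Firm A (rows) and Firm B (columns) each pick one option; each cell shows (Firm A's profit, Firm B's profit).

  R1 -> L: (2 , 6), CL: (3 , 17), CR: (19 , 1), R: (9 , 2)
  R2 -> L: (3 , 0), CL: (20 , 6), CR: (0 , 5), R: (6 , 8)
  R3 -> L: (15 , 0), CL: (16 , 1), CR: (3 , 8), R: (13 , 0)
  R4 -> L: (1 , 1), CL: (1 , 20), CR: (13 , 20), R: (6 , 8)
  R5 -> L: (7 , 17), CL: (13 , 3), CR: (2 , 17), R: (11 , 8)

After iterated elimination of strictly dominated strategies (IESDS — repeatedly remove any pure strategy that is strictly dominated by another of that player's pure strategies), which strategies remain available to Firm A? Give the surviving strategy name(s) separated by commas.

R1, R2, R3

Firm A's strategy R4 is strictly dominated by R1 (L: 2>1, CL: 3>1, CR: 19>13, R: 9>6) and is removed.
Row R5 is eliminated: R3 beats it against every remaining column (L: 15>7, CL: 16>13, CR: 3>2, R: 13>11).
Column L is eliminated: CL beats it against every remaining row (R1: 17>6, R2: 6>0, R3: 1>0).
Among the remaining strategies, none is strictly dominated by another pure strategy of the same player, so the elimination stops.
Surviving strategies — Firm A: {R1, R2, R3}; Firm B: {CL, CR, R}.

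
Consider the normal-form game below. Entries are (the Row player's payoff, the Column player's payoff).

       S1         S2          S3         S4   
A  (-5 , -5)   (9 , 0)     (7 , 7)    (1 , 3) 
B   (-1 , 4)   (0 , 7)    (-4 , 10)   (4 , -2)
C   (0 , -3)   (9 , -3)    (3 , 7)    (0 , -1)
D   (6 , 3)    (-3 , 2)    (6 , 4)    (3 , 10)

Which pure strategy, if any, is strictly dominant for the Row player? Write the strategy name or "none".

A fails to dominate B at S1 (-5<-1).
B fails to dominate A at S2 (0<9).
C fails to dominate A at S2 (9=9).
D fails to dominate A at S2 (-3<9).
No single strategy dominates all the others.

none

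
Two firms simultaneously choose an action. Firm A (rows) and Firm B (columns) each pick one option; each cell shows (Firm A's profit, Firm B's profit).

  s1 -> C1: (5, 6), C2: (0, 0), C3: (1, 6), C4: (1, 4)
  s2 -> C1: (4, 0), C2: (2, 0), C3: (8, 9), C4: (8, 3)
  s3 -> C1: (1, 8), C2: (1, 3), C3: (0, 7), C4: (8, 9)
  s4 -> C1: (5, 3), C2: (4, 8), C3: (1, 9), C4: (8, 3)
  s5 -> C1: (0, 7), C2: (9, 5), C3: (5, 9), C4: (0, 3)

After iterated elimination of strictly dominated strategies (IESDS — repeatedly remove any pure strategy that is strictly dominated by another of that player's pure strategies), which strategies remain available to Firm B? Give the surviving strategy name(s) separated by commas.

For Firm B, C3 strictly dominates C2 on the remaining rows (s1: 6>0, s2: 9>0, s3: 7>3, s4: 9>8, s5: 9>5); eliminate C2.
For Firm A, s2 strictly dominates s5 on the remaining columns (C1: 4>0, C3: 8>5, C4: 8>0); eliminate s5.
Among the remaining strategies, none is strictly dominated by another pure strategy of the same player, so the elimination stops.
Surviving strategies — Firm A: {s1, s2, s3, s4}; Firm B: {C1, C3, C4}.

C1, C3, C4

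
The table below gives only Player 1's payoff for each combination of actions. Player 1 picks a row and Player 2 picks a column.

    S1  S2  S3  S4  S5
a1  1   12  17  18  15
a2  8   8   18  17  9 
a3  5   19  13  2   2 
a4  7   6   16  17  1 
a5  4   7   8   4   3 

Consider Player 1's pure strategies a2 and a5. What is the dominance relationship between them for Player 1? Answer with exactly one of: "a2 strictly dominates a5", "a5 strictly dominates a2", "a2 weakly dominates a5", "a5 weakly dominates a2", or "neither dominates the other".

a2 strictly dominates a5

a2's payoffs vs a5's, by Player 2's action — S1: 8>4, S2: 8>7, S3: 18>8, S4: 17>4, S5: 9>3.
a2 gives a strictly higher payoff against each choice by Player 2, so a2 strictly dominates a5.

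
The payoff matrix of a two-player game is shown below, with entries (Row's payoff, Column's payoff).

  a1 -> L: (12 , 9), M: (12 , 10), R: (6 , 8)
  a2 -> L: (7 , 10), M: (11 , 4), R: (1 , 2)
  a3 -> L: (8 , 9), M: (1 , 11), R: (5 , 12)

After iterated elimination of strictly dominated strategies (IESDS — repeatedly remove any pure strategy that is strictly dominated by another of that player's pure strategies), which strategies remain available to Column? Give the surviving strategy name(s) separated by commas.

M

For Row, a1 strictly dominates a2 on the remaining columns (L: 12>7, M: 12>11, R: 6>1); eliminate a2.
Row a3 is eliminated: a1 beats it against every remaining column (L: 12>8, M: 12>1, R: 6>5).
Column L is eliminated: M beats it against every remaining row (a1: 10>9).
Column's strategy R is strictly dominated by M (a1: 10>8) and is removed.
Among the remaining strategies, none is strictly dominated by another pure strategy of the same player, so the elimination stops.
Surviving strategies — Row: {a1}; Column: {M}.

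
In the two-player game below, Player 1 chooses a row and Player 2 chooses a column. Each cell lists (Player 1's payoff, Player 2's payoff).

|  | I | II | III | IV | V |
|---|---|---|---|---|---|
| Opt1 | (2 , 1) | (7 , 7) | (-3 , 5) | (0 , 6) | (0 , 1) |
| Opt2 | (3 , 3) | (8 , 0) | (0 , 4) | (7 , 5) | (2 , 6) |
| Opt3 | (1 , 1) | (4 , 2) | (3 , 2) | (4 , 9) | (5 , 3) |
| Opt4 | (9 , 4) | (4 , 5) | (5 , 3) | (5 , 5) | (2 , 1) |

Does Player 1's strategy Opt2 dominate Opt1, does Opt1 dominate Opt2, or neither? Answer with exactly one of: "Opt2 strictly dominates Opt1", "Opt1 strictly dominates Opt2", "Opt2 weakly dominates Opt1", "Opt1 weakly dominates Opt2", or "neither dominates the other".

Compare Opt2 to Opt1 across every action of Player 2: I: 3>2, II: 8>7, III: 0>-3, IV: 7>0, V: 2>0.
Every comparison favours Opt2, so Opt2 strictly dominates Opt1.

Opt2 strictly dominates Opt1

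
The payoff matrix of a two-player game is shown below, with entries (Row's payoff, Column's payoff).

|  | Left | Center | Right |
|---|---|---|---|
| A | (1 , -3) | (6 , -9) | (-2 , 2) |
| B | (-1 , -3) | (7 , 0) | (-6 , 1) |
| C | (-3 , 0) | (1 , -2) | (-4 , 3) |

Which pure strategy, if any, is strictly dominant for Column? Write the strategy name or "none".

Right vs Left: A: 2>-3, B: 1>-3, C: 3>0.
Right vs Center: A: 2>-9, B: 1>0, C: 3>-2.
Right strictly beats every other strategy against every opponent action, so it is strictly dominant.

Right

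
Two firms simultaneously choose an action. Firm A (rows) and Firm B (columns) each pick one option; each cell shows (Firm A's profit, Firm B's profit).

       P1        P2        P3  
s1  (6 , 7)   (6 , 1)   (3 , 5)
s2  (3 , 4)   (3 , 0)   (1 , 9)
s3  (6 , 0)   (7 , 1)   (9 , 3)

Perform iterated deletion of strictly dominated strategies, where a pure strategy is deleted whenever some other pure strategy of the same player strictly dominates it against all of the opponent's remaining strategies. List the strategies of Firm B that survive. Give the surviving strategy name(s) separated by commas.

Row s2 is eliminated: s1 beats it against every remaining column (P1: 6>3, P2: 6>3, P3: 3>1).
For Firm B, P3 strictly dominates P2 on the remaining rows (s1: 5>1, s3: 3>1); eliminate P2.
Among the remaining strategies, none is strictly dominated by another pure strategy of the same player, so the elimination stops.
Surviving strategies — Firm A: {s1, s3}; Firm B: {P1, P3}.

P1, P3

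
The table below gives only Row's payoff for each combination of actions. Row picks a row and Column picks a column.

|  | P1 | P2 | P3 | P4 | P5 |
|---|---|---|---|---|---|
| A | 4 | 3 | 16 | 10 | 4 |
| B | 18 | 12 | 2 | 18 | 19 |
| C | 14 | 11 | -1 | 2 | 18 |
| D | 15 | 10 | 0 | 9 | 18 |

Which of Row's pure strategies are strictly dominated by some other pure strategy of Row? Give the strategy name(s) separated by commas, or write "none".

C, D

A is not dominated — it holds its own against B at P3 (16>2); C at P3 (16>-1); D at P3 (16>0).
B is not dominated — it holds its own against A at P1 (18>4); C at P1 (18>14); D at P1 (18>15).
B strictly dominates C — P1: 18>14, P2: 12>11, P3: 2>-1, P4: 18>2, P5: 19>18.
B strictly dominates D — P1: 18>15, P2: 12>10, P3: 2>0, P4: 18>9, P5: 19>18.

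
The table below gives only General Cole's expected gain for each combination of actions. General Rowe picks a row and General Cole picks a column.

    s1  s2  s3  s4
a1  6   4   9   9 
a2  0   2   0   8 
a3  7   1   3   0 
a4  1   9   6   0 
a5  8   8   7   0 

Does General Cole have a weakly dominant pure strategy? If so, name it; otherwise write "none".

s1 fails to dominate s2 at a2 (0<2).
s2 fails to dominate s1 at a1 (4<6).
s3 fails to dominate s1 at a3 (3<7).
s4 fails to dominate s1 at a3 (0<7).
No single strategy dominates all the others.

none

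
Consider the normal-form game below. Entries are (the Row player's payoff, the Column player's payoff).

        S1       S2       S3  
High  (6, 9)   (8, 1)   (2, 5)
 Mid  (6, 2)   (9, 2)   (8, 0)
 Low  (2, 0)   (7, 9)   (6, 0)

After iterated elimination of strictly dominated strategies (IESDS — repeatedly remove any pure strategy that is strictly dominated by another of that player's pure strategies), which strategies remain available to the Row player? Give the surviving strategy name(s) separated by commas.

High, Mid

The Row player's strategy Low is strictly dominated by Mid (S1: 6>2, S2: 9>7, S3: 8>6) and is removed.
The Column player's strategy S3 is strictly dominated by S1 (High: 9>5, Mid: 2>0) and is removed.
Among the remaining strategies, none is strictly dominated by another pure strategy of the same player, so the elimination stops.
Surviving strategies — the Row player: {High, Mid}; the Column player: {S1, S2}.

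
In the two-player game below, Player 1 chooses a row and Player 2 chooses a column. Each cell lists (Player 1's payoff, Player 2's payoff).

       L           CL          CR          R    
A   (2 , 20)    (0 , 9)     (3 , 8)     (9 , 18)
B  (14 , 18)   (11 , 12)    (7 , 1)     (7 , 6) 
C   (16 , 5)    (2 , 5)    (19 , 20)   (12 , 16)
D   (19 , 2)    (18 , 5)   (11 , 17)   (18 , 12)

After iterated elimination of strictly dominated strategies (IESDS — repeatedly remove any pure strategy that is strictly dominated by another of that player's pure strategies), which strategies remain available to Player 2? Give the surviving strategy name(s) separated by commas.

CR

Player 1's strategy A is strictly dominated by C (L: 16>2, CL: 2>0, CR: 19>3, R: 12>9) and is removed.
Row B is eliminated: D beats it against every remaining column (L: 19>14, CL: 18>11, CR: 11>7, R: 18>7).
Column L is eliminated: CR beats it against every remaining row (C: 20>5, D: 17>2).
Column CL is eliminated: CR beats it against every remaining row (C: 20>5, D: 17>5).
Player 2's strategy R is strictly dominated by CR (C: 20>16, D: 17>12) and is removed.
Row D is eliminated: C beats it against every remaining column (CR: 19>11).
Among the remaining strategies, none is strictly dominated by another pure strategy of the same player, so the elimination stops.
Surviving strategies — Player 1: {C}; Player 2: {CR}.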